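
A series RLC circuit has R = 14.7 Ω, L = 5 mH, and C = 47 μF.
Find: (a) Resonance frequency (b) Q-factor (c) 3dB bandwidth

Step 1 — Resonance: ω₀ = 1/√(LC) = 1/√(0.005·4.7e-05) = 2063 rad/s.
Step 2 — f₀ = ω₀/(2π) = 328.3 Hz.
Step 3 — Series Q: Q = ω₀L/R = 2063·0.005/14.7 = 0.7016.
Step 4 — Bandwidth: Δω = ω₀/Q = 2940 rad/s; BW = Δω/(2π) = 467.9 Hz.

(a) f₀ = 328.3 Hz  (b) Q = 0.7016  (c) BW = 467.9 Hz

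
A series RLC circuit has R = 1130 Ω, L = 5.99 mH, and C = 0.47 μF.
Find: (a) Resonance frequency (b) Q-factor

Step 1 — Resonance condition Im(Z)=0 gives ω₀ = 1/√(LC).
Step 2 — ω₀ = 1/√(0.00599·4.7e-07) = 1.885e+04 rad/s.
Step 3 — f₀ = ω₀/(2π) = 3000 Hz.
Step 4 — Series Q: Q = ω₀L/R = 1.885e+04·0.00599/1130 = 0.0999.

(a) f₀ = 3000 Hz  (b) Q = 0.0999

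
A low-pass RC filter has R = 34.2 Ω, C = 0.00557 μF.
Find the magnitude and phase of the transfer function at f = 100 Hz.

Step 1 — Angular frequency: ω = 2π·100 = 628.3 rad/s.
Step 2 — Transfer function: H(jω) = 1/(1 + jωRC).
Step 3 — Denominator: 1 + jωRC = 1 + j·628.3·34.2·5.57e-09 = 1 + j0.0001197.
Step 4 — H = 1 - j0.0001197.
Step 5 — Magnitude: |H| = 1 (-0.0 dB); phase: φ = -0.0°.

|H| = 1 (-0.0 dB), φ = -0.0°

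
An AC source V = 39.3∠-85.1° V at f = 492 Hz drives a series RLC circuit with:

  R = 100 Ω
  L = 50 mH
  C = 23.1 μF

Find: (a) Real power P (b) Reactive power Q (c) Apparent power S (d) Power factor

Step 1 — Angular frequency: ω = 2π·f = 2π·492 = 3091 rad/s.
Step 2 — Component impedances:
  R: Z = R = 100 Ω
  L: Z = jωL = j·3091·0.05 = 0 + j154.6 Ω
  C: Z = 1/(jωC) = -j/(ω·C) = 0 - j14 Ω
Step 3 — Series combination: Z_total = R + L + C = 100 + j140.6 Ω = 172.5∠54.6° Ω.
Step 4 — Source phasor: V = 39.3∠-85.1° V = 3.357 - j39.16 V.
Step 5 — Current: I = V / Z = -0.1737 - j0.1474 A = 0.2278∠-139.7° A.
Step 6 — Complex power: S = V·I* = 5.19 + j7.295 VA.
Step 7 — Real power: P = Re(S) = 5.19 W.
Step 8 — Reactive power: Q = Im(S) = 7.295 VAR.
Step 9 — Apparent power: |S| = 8.953 VA.
Step 10 — Power factor: PF = P/|S| = 0.5797 (lagging).

(a) P = 5.19 W  (b) Q = 7.295 VAR  (c) S = 8.953 VA  (d) PF = 0.5797 (lagging)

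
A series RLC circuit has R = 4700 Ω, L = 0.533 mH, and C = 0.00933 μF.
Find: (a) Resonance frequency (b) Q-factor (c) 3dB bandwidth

Step 1 — Resonance: ω₀ = 1/√(LC) = 1/√(0.000533·9.33e-09) = 4.484e+05 rad/s.
Step 2 — f₀ = ω₀/(2π) = 7.137e+04 Hz.
Step 3 — Series Q: Q = ω₀L/R = 4.484e+05·0.000533/4700 = 0.05085.
Step 4 — Bandwidth: Δω = ω₀/Q = 8.818e+06 rad/s; BW = Δω/(2π) = 1.403e+06 Hz.

(a) f₀ = 7.137e+04 Hz  (b) Q = 0.05085  (c) BW = 1.403e+06 Hz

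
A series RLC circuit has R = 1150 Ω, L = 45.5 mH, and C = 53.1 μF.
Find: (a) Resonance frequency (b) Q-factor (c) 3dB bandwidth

Step 1 — Resonance: ω₀ = 1/√(LC) = 1/√(0.0455·5.31e-05) = 643.3 rad/s.
Step 2 — f₀ = ω₀/(2π) = 102.4 Hz.
Step 3 — Series Q: Q = ω₀L/R = 643.3·0.0455/1150 = 0.02545.
Step 4 — Bandwidth: Δω = ω₀/Q = 2.527e+04 rad/s; BW = Δω/(2π) = 4023 Hz.

(a) f₀ = 102.4 Hz  (b) Q = 0.02545  (c) BW = 4023 Hz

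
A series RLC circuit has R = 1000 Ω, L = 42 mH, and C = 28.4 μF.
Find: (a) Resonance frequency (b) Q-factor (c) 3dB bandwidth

Step 1 — Resonance condition Im(Z)=0 gives ω₀ = 1/√(LC).
Step 2 — ω₀ = 1/√(0.042·2.84e-05) = 915.6 rad/s.
Step 3 — f₀ = ω₀/(2π) = 145.7 Hz.
Step 4 — Series Q: Q = ω₀L/R = 915.6·0.042/1000 = 0.03846.
Step 5 — 3dB bandwidth: Δω = ω₀/Q = 2.381e+04 rad/s; BW = Δω/(2π) = 3789 Hz.

(a) f₀ = 145.7 Hz  (b) Q = 0.03846  (c) BW = 3789 Hz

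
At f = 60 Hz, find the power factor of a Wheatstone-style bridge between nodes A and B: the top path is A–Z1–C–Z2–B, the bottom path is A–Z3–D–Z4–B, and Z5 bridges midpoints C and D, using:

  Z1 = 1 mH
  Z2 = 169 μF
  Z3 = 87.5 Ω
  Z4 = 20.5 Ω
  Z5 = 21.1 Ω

Step 1 — Angular frequency: ω = 2π·f = 2π·60 = 377 rad/s.
Step 2 — Component impedances:
  Z1: Z = jωL = j·377·0.001 = 0 + j0.377 Ω
  Z2: Z = 1/(jωC) = -j/(ω·C) = 0 - j15.7 Ω
  Z3: Z = R = 87.5 Ω
  Z4: Z = R = 20.5 Ω
  Z5: Z = R = 21.1 Ω
Step 3 — Bridge requires nodal analysis (the Z5 bridge couples midpoints C and D, so the two paths cannot be reduced to a simple series/parallel combination). Setting node B to ground and injecting 1 A at node A, the 3-node admittance system at A, C, D solves to V_A = Z_AB = 5.541 - j13 Ω = 14.13∠-66.9° Ω.
Step 4 — Power factor: PF = cos(φ) = Re(Z)/|Z| = 5.5408/14.133 = 0.392.
Step 5 — Type: Im(Z) = -13 ⇒ leading (phase φ = -66.9°).

PF = 0.392 (leading, φ = -66.9°)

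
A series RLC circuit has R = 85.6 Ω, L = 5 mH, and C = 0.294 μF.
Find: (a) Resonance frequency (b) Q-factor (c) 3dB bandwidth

Step 1 — Resonance condition Im(Z)=0 gives ω₀ = 1/√(LC).
Step 2 — ω₀ = 1/√(0.005·2.94e-07) = 2.608e+04 rad/s.
Step 3 — f₀ = ω₀/(2π) = 4151 Hz.
Step 4 — Series Q: Q = ω₀L/R = 2.608e+04·0.005/85.6 = 1.523.
Step 5 — 3dB bandwidth: Δω = ω₀/Q = 1.712e+04 rad/s; BW = Δω/(2π) = 2725 Hz.

(a) f₀ = 4151 Hz  (b) Q = 1.523  (c) BW = 2725 Hz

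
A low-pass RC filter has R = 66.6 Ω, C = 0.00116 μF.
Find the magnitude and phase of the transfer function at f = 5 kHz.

Step 1 — Angular frequency: ω = 2π·5000 = 3.142e+04 rad/s.
Step 2 — Transfer function: H(jω) = 1/(1 + jωRC).
Step 3 — Denominator: 1 + jωRC = 1 + j·3.142e+04·66.6·1.16e-09 = 1 + j0.002427.
Step 4 — H = 1 - j0.002427.
Step 5 — Magnitude: |H| = 1 (-0.0 dB); phase: φ = -0.1°.

|H| = 1 (-0.0 dB), φ = -0.1°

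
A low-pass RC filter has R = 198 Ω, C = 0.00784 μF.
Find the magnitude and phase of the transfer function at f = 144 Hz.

Step 1 — Angular frequency: ω = 2π·144 = 904.8 rad/s.
Step 2 — Transfer function: H(jω) = 1/(1 + jωRC).
Step 3 — Denominator: 1 + jωRC = 1 + j·904.8·198·7.84e-09 = 1 + j0.001405.
Step 4 — H = 1 - j0.001405.
Step 5 — Magnitude: |H| = 1 (-0.0 dB); phase: φ = -0.1°.

|H| = 1 (-0.0 dB), φ = -0.1°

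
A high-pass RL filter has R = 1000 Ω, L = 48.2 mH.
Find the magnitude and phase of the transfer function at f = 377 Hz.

Step 1 — Angular frequency: ω = 2π·377 = 2369 rad/s.
Step 2 — Transfer function: H(jω) = jωL/(R + jωL).
Step 3 — Numerator jωL = j·114.2; denominator R + jωL = 1000 + j114.2.
Step 4 — H = 0.01287 + j0.1127.
Step 5 — Magnitude: |H| = 0.1134 (-18.9 dB); phase: φ = 83.5°.

|H| = 0.1134 (-18.9 dB), φ = 83.5°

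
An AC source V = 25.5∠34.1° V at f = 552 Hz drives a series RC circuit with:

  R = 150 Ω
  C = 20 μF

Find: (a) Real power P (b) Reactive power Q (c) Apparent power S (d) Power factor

Step 1 — Angular frequency: ω = 2π·f = 2π·552 = 3468 rad/s.
Step 2 — Component impedances:
  R: Z = R = 150 Ω
  C: Z = 1/(jωC) = -j/(ω·C) = 0 - j14.42 Ω
Step 3 — Series combination: Z_total = R + C = 150 - j14.42 Ω = 150.7∠-5.5° Ω.
Step 4 — Source phasor: V = 25.5∠34.1° V = 21.12 + j14.3 V.
Step 5 — Current: I = V / Z = 0.1304 + j0.1078 A = 0.1692∠39.6° A.
Step 6 — Complex power: S = V·I* = 4.295 - j0.4128 VA.
Step 7 — Real power: P = Re(S) = 4.295 W.
Step 8 — Reactive power: Q = Im(S) = -0.4128 VAR.
Step 9 — Apparent power: |S| = 4.315 VA.
Step 10 — Power factor: PF = P/|S| = 0.9954 (leading).

(a) P = 4.295 W  (b) Q = -0.4128 VAR  (c) S = 4.315 VA  (d) PF = 0.9954 (leading)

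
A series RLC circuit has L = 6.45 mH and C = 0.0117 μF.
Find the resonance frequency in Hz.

Step 1 — Resonance condition Im(Z)=0 gives ω₀ = 1/√(LC).
Step 2 — ω₀ = 1/√(0.00645·1.17e-08) = 1.151e+05 rad/s.
Step 3 — f₀ = ω₀/(2π) = 1.832e+04 Hz.

f₀ = 1.832e+04 Hz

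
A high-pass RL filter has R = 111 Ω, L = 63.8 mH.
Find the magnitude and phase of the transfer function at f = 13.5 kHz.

Step 1 — Angular frequency: ω = 2π·1.35e+04 = 8.482e+04 rad/s.
Step 2 — Transfer function: H(jω) = jωL/(R + jωL).
Step 3 — Numerator jωL = j·5412; denominator R + jωL = 111 + j5412.
Step 4 — H = 0.9996 + j0.0205.
Step 5 — Magnitude: |H| = 0.9998 (-0.0 dB); phase: φ = 1.2°.

|H| = 0.9998 (-0.0 dB), φ = 1.2°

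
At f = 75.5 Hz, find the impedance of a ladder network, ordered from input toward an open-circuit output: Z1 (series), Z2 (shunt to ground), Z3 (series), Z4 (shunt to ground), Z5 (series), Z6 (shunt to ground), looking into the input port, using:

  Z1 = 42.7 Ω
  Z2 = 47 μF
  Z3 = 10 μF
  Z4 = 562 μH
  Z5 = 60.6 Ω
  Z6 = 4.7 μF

Step 1 — Angular frequency: ω = 2π·f = 2π·75.5 = 474.4 rad/s.
Step 2 — Component impedances:
  Z1: Z = R = 42.7 Ω
  Z2: Z = 1/(jωC) = -j/(ω·C) = 0 - j44.85 Ω
  Z3: Z = 1/(jωC) = -j/(ω·C) = 0 - j210.8 Ω
  Z4: Z = jωL = j·474.4·0.000562 = 0 + j0.2666 Ω
  Z5: Z = R = 60.6 Ω
  Z6: Z = 1/(jωC) = -j/(ω·C) = 0 - j448.5 Ω
Step 3 — Ladder network (open output): work backward from the far end, alternating series and parallel combinations. Z_in = 42.7 - j36.97 Ω = 56.48∠-40.9° Ω.

Z = 42.7 - j36.97 Ω = 56.48∠-40.9° Ω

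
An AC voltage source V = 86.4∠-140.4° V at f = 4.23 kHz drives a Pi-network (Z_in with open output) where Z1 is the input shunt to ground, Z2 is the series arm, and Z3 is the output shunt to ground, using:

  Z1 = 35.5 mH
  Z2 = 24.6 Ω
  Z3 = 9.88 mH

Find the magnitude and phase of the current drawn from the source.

Step 1 — Angular frequency: ω = 2π·f = 2π·4230 = 2.658e+04 rad/s.
Step 2 — Component impedances:
  Z1: Z = jωL = j·2.658e+04·0.0355 = 0 + j943.5 Ω
  Z2: Z = R = 24.6 Ω
  Z3: Z = jωL = j·2.658e+04·0.00988 = 0 + j262.6 Ω
Step 3 — With open output, the series arm Z2 and the output shunt Z3 appear in series to ground: Z2 + Z3 = 24.6 + j262.6 Ω.
Step 4 — Parallel with input shunt Z1: Z_in = Z1 || (Z2 + Z3) = 15.05 + j205.7 Ω = 206.3∠85.8° Ω.
Step 5 — Source phasor: V = 86.4∠-140.4° V = -66.57 - j55.07 V.
Step 6 — Ohm's law: I = V / Z_total = (-66.57 - j55.07) / (15.05 + j205.7) = -0.2898 + j0.3024 A.
Step 7 — Convert to polar: |I| = 0.4189 A, ∠I = 133.8°.

I = 0.4189∠133.8° A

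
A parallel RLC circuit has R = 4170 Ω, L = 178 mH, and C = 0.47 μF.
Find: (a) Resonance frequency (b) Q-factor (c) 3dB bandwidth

Step 1 — Resonance: ω₀ = 1/√(LC) = 1/√(0.178·4.7e-07) = 3457 rad/s.
Step 2 — f₀ = ω₀/(2π) = 550.3 Hz.
Step 3 — Parallel Q: Q = R/(ω₀L) = 4170/(3457·0.178) = 6.776.
Step 4 — Bandwidth: Δω = ω₀/Q = 510.2 rad/s; BW = Δω/(2π) = 81.21 Hz.

(a) f₀ = 550.3 Hz  (b) Q = 6.776  (c) BW = 81.21 Hz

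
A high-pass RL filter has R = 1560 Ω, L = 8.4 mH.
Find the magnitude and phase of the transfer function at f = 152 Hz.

Step 1 — Angular frequency: ω = 2π·152 = 955 rad/s.
Step 2 — Transfer function: H(jω) = jωL/(R + jωL).
Step 3 — Numerator jωL = j·8.022; denominator R + jωL = 1560 + j8.022.
Step 4 — H = 2.645e-05 + j0.005142.
Step 5 — Magnitude: |H| = 0.005142 (-45.8 dB); phase: φ = 89.7°.

|H| = 0.005142 (-45.8 dB), φ = 89.7°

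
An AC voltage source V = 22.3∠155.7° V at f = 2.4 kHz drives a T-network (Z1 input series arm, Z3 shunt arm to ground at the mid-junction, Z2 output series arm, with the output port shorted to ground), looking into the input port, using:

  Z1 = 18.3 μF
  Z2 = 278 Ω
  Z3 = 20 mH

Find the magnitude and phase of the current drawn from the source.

Step 1 — Angular frequency: ω = 2π·f = 2π·2400 = 1.508e+04 rad/s.
Step 2 — Component impedances:
  Z1: Z = 1/(jωC) = -j/(ω·C) = 0 - j3.624 Ω
  Z2: Z = R = 278 Ω
  Z3: Z = jωL = j·1.508e+04·0.02 = 0 + j301.6 Ω
Step 3 — With the output port shorted to ground, the output series arm Z2 runs from the junction to ground; the shunt arm Z3 also runs from the junction to ground. They appear in parallel: Z3 || Z2 = 150.3 + j138.5 Ω.
Step 4 — Series with input arm Z1: Z_in = Z1 + (Z3 || Z2) = 150.3 + j134.9 Ω = 202∠41.9° Ω.
Step 5 — Source phasor: V = 22.3∠155.7° V = -20.32 + j9.177 V.
Step 6 — Ohm's law: I = V / Z_total = (-20.32 + j9.177) / (150.3 + j134.9) = -0.04453 + j0.101 A.
Step 7 — Convert to polar: |I| = 0.1104 A, ∠I = 113.8°.

I = 0.1104∠113.8° A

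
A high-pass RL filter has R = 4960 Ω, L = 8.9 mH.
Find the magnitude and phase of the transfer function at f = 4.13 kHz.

Step 1 — Angular frequency: ω = 2π·4130 = 2.595e+04 rad/s.
Step 2 — Transfer function: H(jω) = jωL/(R + jωL).
Step 3 — Numerator jωL = j·231; denominator R + jωL = 4960 + j231.
Step 4 — H = 0.002163 + j0.04646.
Step 5 — Magnitude: |H| = 0.04651 (-26.6 dB); phase: φ = 87.3°.

|H| = 0.04651 (-26.6 dB), φ = 87.3°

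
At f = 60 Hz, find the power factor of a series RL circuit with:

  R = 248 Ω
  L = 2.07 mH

Step 1 — Angular frequency: ω = 2π·f = 2π·60 = 377 rad/s.
Step 2 — Component impedances:
  R: Z = R = 248 Ω
  L: Z = jωL = j·377·0.00207 = 0 + j0.7804 Ω
Step 3 — Series combination: Z_total = R + L = 248 + j0.7804 Ω = 248∠0.2° Ω.
Step 4 — Power factor: PF = cos(φ) = Re(Z)/|Z| = 248/248 = 1.
Step 5 — Type: Im(Z) = 0.7804 ⇒ lagging (phase φ = 0.2°).

PF = 1 (lagging, φ = 0.2°)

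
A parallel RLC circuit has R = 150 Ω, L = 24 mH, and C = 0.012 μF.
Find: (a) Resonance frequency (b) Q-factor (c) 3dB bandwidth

Step 1 — Resonance: ω₀ = 1/√(LC) = 1/√(0.024·1.2e-08) = 5.893e+04 rad/s.
Step 2 — f₀ = ω₀/(2π) = 9378 Hz.
Step 3 — Parallel Q: Q = R/(ω₀L) = 150/(5.893e+04·0.024) = 0.1061.
Step 4 — Bandwidth: Δω = ω₀/Q = 5.556e+05 rad/s; BW = Δω/(2π) = 8.842e+04 Hz.

(a) f₀ = 9378 Hz  (b) Q = 0.1061  (c) BW = 8.842e+04 Hz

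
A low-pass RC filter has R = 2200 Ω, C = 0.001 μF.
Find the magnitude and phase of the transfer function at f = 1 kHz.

Step 1 — Angular frequency: ω = 2π·1000 = 6283 rad/s.
Step 2 — Transfer function: H(jω) = 1/(1 + jωRC).
Step 3 — Denominator: 1 + jωRC = 1 + j·6283·2200·1e-09 = 1 + j0.01382.
Step 4 — H = 0.9998 - j0.01382.
Step 5 — Magnitude: |H| = 0.9999 (-0.0 dB); phase: φ = -0.8°.

|H| = 0.9999 (-0.0 dB), φ = -0.8°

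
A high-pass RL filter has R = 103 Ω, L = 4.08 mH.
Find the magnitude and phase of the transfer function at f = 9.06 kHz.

Step 1 — Angular frequency: ω = 2π·9060 = 5.693e+04 rad/s.
Step 2 — Transfer function: H(jω) = jωL/(R + jωL).
Step 3 — Numerator jωL = j·232.3; denominator R + jωL = 103 + j232.3.
Step 4 — H = 0.8357 + j0.3706.
Step 5 — Magnitude: |H| = 0.9141 (-0.8 dB); phase: φ = 23.9°.

|H| = 0.9141 (-0.8 dB), φ = 23.9°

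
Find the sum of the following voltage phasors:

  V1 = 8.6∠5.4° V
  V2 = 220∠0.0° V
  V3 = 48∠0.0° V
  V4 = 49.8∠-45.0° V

Step 1 — Convert each phasor to rectangular form:
  V1 = 8.6·(cos(5.4°) + j·sin(5.4°)) = 8.562 + j0.8093 V
  V2 = 220·(cos(0.0°) + j·sin(0.0°)) = 220 V
  V3 = 48·(cos(0.0°) + j·sin(0.0°)) = 48 V
  V4 = 49.8·(cos(-45.0°) + j·sin(-45.0°)) = 35.21 - j35.21 V
Step 2 — Sum components: V_total = 311.8 - j34.4 V.
Step 3 — Convert to polar: |V_total| = 313.7 V, ∠V_total = -6.3°.

V_total = 313.7∠-6.3° V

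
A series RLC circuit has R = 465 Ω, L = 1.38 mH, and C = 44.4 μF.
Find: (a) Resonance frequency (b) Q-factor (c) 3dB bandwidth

Step 1 — Resonance: ω₀ = 1/√(LC) = 1/√(0.00138·4.44e-05) = 4040 rad/s.
Step 2 — f₀ = ω₀/(2π) = 643 Hz.
Step 3 — Series Q: Q = ω₀L/R = 4040·0.00138/465 = 0.01199.
Step 4 — Bandwidth: Δω = ω₀/Q = 3.37e+05 rad/s; BW = Δω/(2π) = 5.363e+04 Hz.

(a) f₀ = 643 Hz  (b) Q = 0.01199  (c) BW = 5.363e+04 Hz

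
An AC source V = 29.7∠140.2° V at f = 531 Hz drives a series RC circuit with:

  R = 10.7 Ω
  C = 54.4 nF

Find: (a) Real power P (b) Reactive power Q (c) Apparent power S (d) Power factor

Step 1 — Angular frequency: ω = 2π·f = 2π·531 = 3336 rad/s.
Step 2 — Component impedances:
  R: Z = R = 10.7 Ω
  C: Z = 1/(jωC) = -j/(ω·C) = 0 - j5510 Ω
Step 3 — Series combination: Z_total = R + C = 10.7 - j5510 Ω = 5510∠-89.9° Ω.
Step 4 — Source phasor: V = 29.7∠140.2° V = -22.82 + j19.01 V.
Step 5 — Current: I = V / Z = -0.003459 - j0.004135 A = 0.00539∠-129.9° A.
Step 6 — Complex power: S = V·I* = 0.0003109 - j0.1601 VA.
Step 7 — Real power: P = Re(S) = 0.0003109 W.
Step 8 — Reactive power: Q = Im(S) = -0.1601 VAR.
Step 9 — Apparent power: |S| = 0.1601 VA.
Step 10 — Power factor: PF = P/|S| = 0.001942 (leading).

(a) P = 0.0003109 W  (b) Q = -0.1601 VAR  (c) S = 0.1601 VA  (d) PF = 0.001942 (leading)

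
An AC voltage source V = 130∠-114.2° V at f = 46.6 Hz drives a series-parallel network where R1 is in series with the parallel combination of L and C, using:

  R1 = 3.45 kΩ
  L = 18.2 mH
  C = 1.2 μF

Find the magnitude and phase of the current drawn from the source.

Step 1 — Angular frequency: ω = 2π·f = 2π·46.6 = 292.8 rad/s.
Step 2 — Component impedances:
  R1: Z = R = 3450 Ω
  L: Z = jωL = j·292.8·0.0182 = 0 + j5.329 Ω
  C: Z = 1/(jωC) = -j/(ω·C) = 0 - j2846 Ω
Step 3 — Parallel branch: L || C = 1/(1/L + 1/C) = 0 + j5.339 Ω.
Step 4 — Series with R1: Z_total = R1 + (L || C) = 3450 + j5.339 Ω = 3450∠0.1° Ω.
Step 5 — Source phasor: V = 130∠-114.2° V = -53.29 - j118.6 V.
Step 6 — Ohm's law: I = V / Z_total = (-53.29 - j118.6) / (3450 + j5.339) = -0.0155 - j0.03435 A.
Step 7 — Convert to polar: |I| = 0.03768 A, ∠I = -114.3°.

I = 0.03768∠-114.3° A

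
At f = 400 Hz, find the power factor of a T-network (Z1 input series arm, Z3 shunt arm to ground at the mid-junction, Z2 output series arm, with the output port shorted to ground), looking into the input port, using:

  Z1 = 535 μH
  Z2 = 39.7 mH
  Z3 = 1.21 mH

Step 1 — Angular frequency: ω = 2π·f = 2π·400 = 2513 rad/s.
Step 2 — Component impedances:
  Z1: Z = jωL = j·2513·0.000535 = 0 + j1.345 Ω
  Z2: Z = jωL = j·2513·0.0397 = 0 + j99.78 Ω
  Z3: Z = jωL = j·2513·0.00121 = 0 + j3.041 Ω
Step 3 — With the output port shorted to ground, the output series arm Z2 runs from the junction to ground; the shunt arm Z3 also runs from the junction to ground. They appear in parallel: Z3 || Z2 = 0 + j2.951 Ω.
Step 4 — Series with input arm Z1: Z_in = Z1 + (Z3 || Z2) = 0 + j4.296 Ω = 4.296∠90.0° Ω.
Step 5 — Power factor: PF = cos(φ) = Re(Z)/|Z| = 0/4.296 = 0.
Step 6 — Type: Im(Z) = 4.296 ⇒ lagging (phase φ = 90.0°).

PF = 0 (lagging, φ = 90.0°)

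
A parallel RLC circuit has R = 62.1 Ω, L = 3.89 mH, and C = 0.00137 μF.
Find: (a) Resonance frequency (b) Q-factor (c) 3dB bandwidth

Step 1 — Resonance: ω₀ = 1/√(LC) = 1/√(0.00389·1.37e-09) = 4.332e+05 rad/s.
Step 2 — f₀ = ω₀/(2π) = 6.894e+04 Hz.
Step 3 — Parallel Q: Q = R/(ω₀L) = 62.1/(4.332e+05·0.00389) = 0.03685.
Step 4 — Bandwidth: Δω = ω₀/Q = 1.175e+07 rad/s; BW = Δω/(2π) = 1.871e+06 Hz.

(a) f₀ = 6.894e+04 Hz  (b) Q = 0.03685  (c) BW = 1.871e+06 Hz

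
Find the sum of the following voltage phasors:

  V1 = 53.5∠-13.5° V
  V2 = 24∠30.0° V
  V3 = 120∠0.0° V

Step 1 — Convert each phasor to rectangular form:
  V1 = 53.5·(cos(-13.5°) + j·sin(-13.5°)) = 52.02 - j12.49 V
  V2 = 24·(cos(30.0°) + j·sin(30.0°)) = 20.78 + j12 V
  V3 = 120·(cos(0.0°) + j·sin(0.0°)) = 120 V
Step 2 — Sum components: V_total = 192.8 - j0.4893 V.
Step 3 — Convert to polar: |V_total| = 192.8 V, ∠V_total = -0.1°.

V_total = 192.8∠-0.1° V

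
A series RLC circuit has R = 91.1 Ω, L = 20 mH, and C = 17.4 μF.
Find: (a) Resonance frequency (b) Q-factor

Step 1 — Resonance condition Im(Z)=0 gives ω₀ = 1/√(LC).
Step 2 — ω₀ = 1/√(0.02·1.74e-05) = 1695 rad/s.
Step 3 — f₀ = ω₀/(2π) = 269.8 Hz.
Step 4 — Series Q: Q = ω₀L/R = 1695·0.02/91.1 = 0.3722.

(a) f₀ = 269.8 Hz  (b) Q = 0.3722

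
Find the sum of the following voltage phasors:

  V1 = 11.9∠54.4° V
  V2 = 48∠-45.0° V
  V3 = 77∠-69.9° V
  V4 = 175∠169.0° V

Step 1 — Convert each phasor to rectangular form:
  V1 = 11.9·(cos(54.4°) + j·sin(54.4°)) = 6.927 + j9.676 V
  V2 = 48·(cos(-45.0°) + j·sin(-45.0°)) = 33.94 - j33.94 V
  V3 = 77·(cos(-69.9°) + j·sin(-69.9°)) = 26.46 - j72.31 V
  V4 = 175·(cos(169.0°) + j·sin(169.0°)) = -171.8 + j33.39 V
Step 2 — Sum components: V_total = -104.5 - j63.18 V.
Step 3 — Convert to polar: |V_total| = 122.1 V, ∠V_total = -148.8°.

V_total = 122.1∠-148.8° V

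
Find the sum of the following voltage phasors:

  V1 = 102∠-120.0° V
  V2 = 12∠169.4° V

Step 1 — Convert each phasor to rectangular form:
  V1 = 102·(cos(-120.0°) + j·sin(-120.0°)) = -51 - j88.33 V
  V2 = 12·(cos(169.4°) + j·sin(169.4°)) = -11.8 + j2.207 V
Step 2 — Sum components: V_total = -62.8 - j86.13 V.
Step 3 — Convert to polar: |V_total| = 106.6 V, ∠V_total = -126.1°.

V_total = 106.6∠-126.1° V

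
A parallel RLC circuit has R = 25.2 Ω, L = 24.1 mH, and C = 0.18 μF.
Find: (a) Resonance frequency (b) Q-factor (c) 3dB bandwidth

Step 1 — Resonance: ω₀ = 1/√(LC) = 1/√(0.0241·1.8e-07) = 1.518e+04 rad/s.
Step 2 — f₀ = ω₀/(2π) = 2416 Hz.
Step 3 — Parallel Q: Q = R/(ω₀L) = 25.2/(1.518e+04·0.0241) = 0.06887.
Step 4 — Bandwidth: Δω = ω₀/Q = 2.205e+05 rad/s; BW = Δω/(2π) = 3.509e+04 Hz.

(a) f₀ = 2416 Hz  (b) Q = 0.06887  (c) BW = 3.509e+04 Hz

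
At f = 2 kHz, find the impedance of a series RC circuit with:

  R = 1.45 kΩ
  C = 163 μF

Step 1 — Angular frequency: ω = 2π·f = 2π·2000 = 1.257e+04 rad/s.
Step 2 — Component impedances:
  R: Z = R = 1450 Ω
  C: Z = 1/(jωC) = -j/(ω·C) = 0 - j0.4882 Ω
Step 3 — Series combination: Z_total = R + C = 1450 - j0.4882 Ω = 1450∠-0.0° Ω.

Z = 1450 - j0.4882 Ω = 1450∠-0.0° Ω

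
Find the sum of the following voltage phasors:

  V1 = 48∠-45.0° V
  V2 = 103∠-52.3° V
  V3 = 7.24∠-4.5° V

Step 1 — Convert each phasor to rectangular form:
  V1 = 48·(cos(-45.0°) + j·sin(-45.0°)) = 33.94 - j33.94 V
  V2 = 103·(cos(-52.3°) + j·sin(-52.3°)) = 62.99 - j81.5 V
  V3 = 7.24·(cos(-4.5°) + j·sin(-4.5°)) = 7.218 - j0.568 V
Step 2 — Sum components: V_total = 104.1 - j116 V.
Step 3 — Convert to polar: |V_total| = 155.9 V, ∠V_total = -48.1°.

V_total = 155.9∠-48.1° V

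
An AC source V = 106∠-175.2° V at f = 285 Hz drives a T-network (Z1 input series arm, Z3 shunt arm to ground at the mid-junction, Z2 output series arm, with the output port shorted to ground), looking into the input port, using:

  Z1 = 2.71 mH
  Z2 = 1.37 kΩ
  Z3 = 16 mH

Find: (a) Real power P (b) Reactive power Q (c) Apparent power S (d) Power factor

Step 1 — Angular frequency: ω = 2π·f = 2π·285 = 1791 rad/s.
Step 2 — Component impedances:
  Z1: Z = jωL = j·1791·0.00271 = 0 + j4.853 Ω
  Z2: Z = R = 1370 Ω
  Z3: Z = jωL = j·1791·0.016 = 0 + j28.65 Ω
Step 3 — With the output port shorted to ground, the output series arm Z2 runs from the junction to ground; the shunt arm Z3 also runs from the junction to ground. They appear in parallel: Z3 || Z2 = 0.5989 + j28.64 Ω.
Step 4 — Series with input arm Z1: Z_in = Z1 + (Z3 || Z2) = 0.5989 + j33.49 Ω = 33.5∠89.0° Ω.
Step 5 — Source phasor: V = 106∠-175.2° V = -105.6 - j8.87 V.
Step 6 — Current: I = V / Z = -0.3211 + j3.148 A = 3.164∠95.8° A.
Step 7 — Complex power: S = V·I* = 5.998 + j335.4 VA.
Step 8 — Real power: P = Re(S) = 5.998 W.
Step 9 — Reactive power: Q = Im(S) = 335.4 VAR.
Step 10 — Apparent power: |S| = 335.4 VA.
Step 11 — Power factor: PF = P/|S| = 0.01788 (lagging).

(a) P = 5.998 W  (b) Q = 335.4 VAR  (c) S = 335.4 VA  (d) PF = 0.01788 (lagging)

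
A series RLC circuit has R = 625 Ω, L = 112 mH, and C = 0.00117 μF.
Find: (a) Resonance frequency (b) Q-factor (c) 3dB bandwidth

Step 1 — Resonance: ω₀ = 1/√(LC) = 1/√(0.112·1.17e-09) = 8.736e+04 rad/s.
Step 2 — f₀ = ω₀/(2π) = 1.39e+04 Hz.
Step 3 — Series Q: Q = ω₀L/R = 8.736e+04·0.112/625 = 15.65.
Step 4 — Bandwidth: Δω = ω₀/Q = 5580 rad/s; BW = Δω/(2π) = 888.1 Hz.

(a) f₀ = 1.39e+04 Hz  (b) Q = 15.65  (c) BW = 888.1 Hz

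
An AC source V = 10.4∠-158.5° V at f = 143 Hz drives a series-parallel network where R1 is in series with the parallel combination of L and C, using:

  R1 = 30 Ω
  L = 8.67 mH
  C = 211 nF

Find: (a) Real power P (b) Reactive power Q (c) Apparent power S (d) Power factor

Step 1 — Angular frequency: ω = 2π·f = 2π·143 = 898.5 rad/s.
Step 2 — Component impedances:
  R1: Z = R = 30 Ω
  L: Z = jωL = j·898.5·0.00867 = 0 + j7.79 Ω
  C: Z = 1/(jωC) = -j/(ω·C) = 0 - j5275 Ω
Step 3 — Parallel branch: L || C = 1/(1/L + 1/C) = 0 + j7.801 Ω.
Step 4 — Series with R1: Z_total = R1 + (L || C) = 30 + j7.801 Ω = 31∠14.6° Ω.
Step 5 — Source phasor: V = 10.4∠-158.5° V = -9.676 - j3.812 V.
Step 6 — Current: I = V / Z = -0.3331 - j0.04044 A = 0.3355∠-173.1° A.
Step 7 — Complex power: S = V·I* = 3.377 + j0.8782 VA.
Step 8 — Real power: P = Re(S) = 3.377 W.
Step 9 — Reactive power: Q = Im(S) = 0.8782 VAR.
Step 10 — Apparent power: |S| = 3.489 VA.
Step 11 — Power factor: PF = P/|S| = 0.9678 (lagging).

(a) P = 3.377 W  (b) Q = 0.8782 VAR  (c) S = 3.489 VA  (d) PF = 0.9678 (lagging)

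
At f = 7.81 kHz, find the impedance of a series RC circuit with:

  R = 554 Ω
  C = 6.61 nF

Step 1 — Angular frequency: ω = 2π·f = 2π·7810 = 4.907e+04 rad/s.
Step 2 — Component impedances:
  R: Z = R = 554 Ω
  C: Z = 1/(jωC) = -j/(ω·C) = 0 - j3083 Ω
Step 3 — Series combination: Z_total = R + C = 554 - j3083 Ω = 3132∠-79.8° Ω.

Z = 554 - j3083 Ω = 3132∠-79.8° Ω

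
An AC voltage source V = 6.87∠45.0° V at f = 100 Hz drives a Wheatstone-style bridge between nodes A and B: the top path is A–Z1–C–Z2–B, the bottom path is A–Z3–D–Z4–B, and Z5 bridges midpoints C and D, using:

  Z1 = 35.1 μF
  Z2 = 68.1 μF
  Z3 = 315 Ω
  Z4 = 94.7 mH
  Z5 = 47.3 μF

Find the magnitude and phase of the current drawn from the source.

Step 1 — Angular frequency: ω = 2π·f = 2π·100 = 628.3 rad/s.
Step 2 — Component impedances:
  Z1: Z = 1/(jωC) = -j/(ω·C) = 0 - j45.34 Ω
  Z2: Z = 1/(jωC) = -j/(ω·C) = 0 - j23.37 Ω
  Z3: Z = R = 315 Ω
  Z4: Z = jωL = j·628.3·0.0947 = 0 + j59.5 Ω
  Z5: Z = 1/(jωC) = -j/(ω·C) = 0 - j33.65 Ω
Step 3 — Bridge requires nodal analysis (the Z5 bridge couples midpoints C and D, so the two paths cannot be reduced to a simple series/parallel combination). Setting node B to ground and injecting 1 A at node A, the 3-node admittance system at A, C, D solves to V_A = Z_AB = 60.18 - j186.5 Ω = 195.9∠-72.1° Ω.
Step 4 — Source phasor: V = 6.87∠45.0° V = 4.858 + j4.858 V.
Step 5 — Ohm's law: I = V / Z_total = (4.858 + j4.858) / (60.18 - j186.5) = -0.01598 + j0.03121 A.
Step 6 — Convert to polar: |I| = 0.03506 A, ∠I = 117.1°.

I = 0.03506∠117.1° A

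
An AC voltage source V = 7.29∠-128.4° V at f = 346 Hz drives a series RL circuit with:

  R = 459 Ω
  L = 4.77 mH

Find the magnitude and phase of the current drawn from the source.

Step 1 — Angular frequency: ω = 2π·f = 2π·346 = 2174 rad/s.
Step 2 — Component impedances:
  R: Z = R = 459 Ω
  L: Z = jωL = j·2174·0.00477 = 0 + j10.37 Ω
Step 3 — Series combination: Z_total = R + L = 459 + j10.37 Ω = 459.1∠1.3° Ω.
Step 4 — Source phasor: V = 7.29∠-128.4° V = -4.528 - j5.713 V.
Step 5 — Ohm's law: I = V / Z_total = (-4.528 - j5.713) / (459 + j10.37) = -0.01014 - j0.01222 A.
Step 6 — Convert to polar: |I| = 0.01588 A, ∠I = -129.7°.

I = 0.01588∠-129.7° A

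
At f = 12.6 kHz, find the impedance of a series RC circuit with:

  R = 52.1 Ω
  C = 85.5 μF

Step 1 — Angular frequency: ω = 2π·f = 2π·1.26e+04 = 7.917e+04 rad/s.
Step 2 — Component impedances:
  R: Z = R = 52.1 Ω
  C: Z = 1/(jωC) = -j/(ω·C) = 0 - j0.1477 Ω
Step 3 — Series combination: Z_total = R + C = 52.1 - j0.1477 Ω = 52.1∠-0.2° Ω.

Z = 52.1 - j0.1477 Ω = 52.1∠-0.2° Ω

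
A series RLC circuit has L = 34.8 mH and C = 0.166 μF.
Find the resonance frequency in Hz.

Step 1 — Resonance condition Im(Z)=0 gives ω₀ = 1/√(LC).
Step 2 — ω₀ = 1/√(0.0348·1.66e-07) = 1.316e+04 rad/s.
Step 3 — f₀ = ω₀/(2π) = 2094 Hz.

f₀ = 2094 Hz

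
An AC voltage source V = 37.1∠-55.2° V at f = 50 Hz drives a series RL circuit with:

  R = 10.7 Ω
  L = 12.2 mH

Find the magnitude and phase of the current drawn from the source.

Step 1 — Angular frequency: ω = 2π·f = 2π·50 = 314.2 rad/s.
Step 2 — Component impedances:
  R: Z = R = 10.7 Ω
  L: Z = jωL = j·314.2·0.0122 = 0 + j3.833 Ω
Step 3 — Series combination: Z_total = R + L = 10.7 + j3.833 Ω = 11.37∠19.7° Ω.
Step 4 — Source phasor: V = 37.1∠-55.2° V = 21.17 - j30.46 V.
Step 5 — Ohm's law: I = V / Z_total = (21.17 - j30.46) / (10.7 + j3.833) = 0.8499 - j3.152 A.
Step 6 — Convert to polar: |I| = 3.264 A, ∠I = -74.9°.

I = 3.264∠-74.9° A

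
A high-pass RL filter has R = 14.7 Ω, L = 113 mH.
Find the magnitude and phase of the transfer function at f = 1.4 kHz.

Step 1 — Angular frequency: ω = 2π·1400 = 8796 rad/s.
Step 2 — Transfer function: H(jω) = jωL/(R + jωL).
Step 3 — Numerator jωL = j·994; denominator R + jωL = 14.7 + j994.
Step 4 — H = 0.9998 + j0.01479.
Step 5 — Magnitude: |H| = 0.9999 (-0.0 dB); phase: φ = 0.8°.

|H| = 0.9999 (-0.0 dB), φ = 0.8°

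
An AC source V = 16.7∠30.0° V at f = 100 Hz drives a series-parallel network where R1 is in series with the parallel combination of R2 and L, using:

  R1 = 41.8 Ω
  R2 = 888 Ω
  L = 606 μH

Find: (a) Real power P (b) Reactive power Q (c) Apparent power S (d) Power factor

Step 1 — Angular frequency: ω = 2π·f = 2π·100 = 628.3 rad/s.
Step 2 — Component impedances:
  R1: Z = R = 41.8 Ω
  R2: Z = R = 888 Ω
  L: Z = jωL = j·628.3·0.000606 = 0 + j0.3808 Ω
Step 3 — Parallel branch: R2 || L = 1/(1/R2 + 1/L) = 0.0001633 + j0.3808 Ω.
Step 4 — Series with R1: Z_total = R1 + (R2 || L) = 41.8 + j0.3808 Ω = 41.8∠0.5° Ω.
Step 5 — Source phasor: V = 16.7∠30.0° V = 14.46 + j8.35 V.
Step 6 — Current: I = V / Z = 0.3478 + j0.1966 A = 0.3995∠29.5° A.
Step 7 — Complex power: S = V·I* = 6.671 + j0.06077 VA.
Step 8 — Real power: P = Re(S) = 6.671 W.
Step 9 — Reactive power: Q = Im(S) = 0.06077 VAR.
Step 10 — Apparent power: |S| = 6.672 VA.
Step 11 — Power factor: PF = P/|S| = 1 (lagging).

(a) P = 6.671 W  (b) Q = 0.06077 VAR  (c) S = 6.672 VA  (d) PF = 1 (lagging)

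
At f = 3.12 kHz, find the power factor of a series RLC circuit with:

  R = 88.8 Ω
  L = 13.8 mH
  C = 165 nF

Step 1 — Angular frequency: ω = 2π·f = 2π·3120 = 1.96e+04 rad/s.
Step 2 — Component impedances:
  R: Z = R = 88.8 Ω
  L: Z = jωL = j·1.96e+04·0.0138 = 0 + j270.5 Ω
  C: Z = 1/(jωC) = -j/(ω·C) = 0 - j309.2 Ω
Step 3 — Series combination: Z_total = R + L + C = 88.8 - j38.63 Ω = 96.84∠-23.5° Ω.
Step 4 — Power factor: PF = cos(φ) = Re(Z)/|Z| = 88.8/96.84 = 0.917.
Step 5 — Type: Im(Z) = -38.63 ⇒ leading (phase φ = -23.5°).

PF = 0.917 (leading, φ = -23.5°)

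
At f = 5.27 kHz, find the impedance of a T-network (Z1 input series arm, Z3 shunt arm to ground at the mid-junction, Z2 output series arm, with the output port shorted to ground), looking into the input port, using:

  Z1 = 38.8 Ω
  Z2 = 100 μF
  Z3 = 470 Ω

Step 1 — Angular frequency: ω = 2π·f = 2π·5270 = 3.311e+04 rad/s.
Step 2 — Component impedances:
  Z1: Z = R = 38.8 Ω
  Z2: Z = 1/(jωC) = -j/(ω·C) = 0 - j0.302 Ω
  Z3: Z = R = 470 Ω
Step 3 — With the output port shorted to ground, the output series arm Z2 runs from the junction to ground; the shunt arm Z3 also runs from the junction to ground. They appear in parallel: Z3 || Z2 = 0.0001941 - j0.302 Ω.
Step 4 — Series with input arm Z1: Z_in = Z1 + (Z3 || Z2) = 38.8 - j0.302 Ω = 38.8∠-0.4° Ω.

Z = 38.8 - j0.302 Ω = 38.8∠-0.4° Ω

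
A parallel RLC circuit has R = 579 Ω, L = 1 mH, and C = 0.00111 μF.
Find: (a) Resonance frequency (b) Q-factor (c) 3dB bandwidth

Step 1 — Resonance: ω₀ = 1/√(LC) = 1/√(0.001·1.11e-09) = 9.492e+05 rad/s.
Step 2 — f₀ = ω₀/(2π) = 1.511e+05 Hz.
Step 3 — Parallel Q: Q = R/(ω₀L) = 579/(9.492e+05·0.001) = 0.61.
Step 4 — Bandwidth: Δω = ω₀/Q = 1.556e+06 rad/s; BW = Δω/(2π) = 2.476e+05 Hz.

(a) f₀ = 1.511e+05 Hz  (b) Q = 0.61  (c) BW = 2.476e+05 Hz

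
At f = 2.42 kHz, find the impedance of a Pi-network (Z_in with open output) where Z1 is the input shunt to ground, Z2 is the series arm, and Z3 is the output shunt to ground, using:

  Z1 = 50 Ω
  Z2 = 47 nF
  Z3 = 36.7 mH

Step 1 — Angular frequency: ω = 2π·f = 2π·2420 = 1.521e+04 rad/s.
Step 2 — Component impedances:
  Z1: Z = R = 50 Ω
  Z2: Z = 1/(jωC) = -j/(ω·C) = 0 - j1399 Ω
  Z3: Z = jωL = j·1.521e+04·0.0367 = 0 + j558 Ω
Step 3 — With open output, the series arm Z2 and the output shunt Z3 appear in series to ground: Z2 + Z3 = 0 - j841.3 Ω.
Step 4 — Parallel with input shunt Z1: Z_in = Z1 || (Z2 + Z3) = 49.82 - j2.961 Ω = 49.91∠-3.4° Ω.

Z = 49.82 - j2.961 Ω = 49.91∠-3.4° Ω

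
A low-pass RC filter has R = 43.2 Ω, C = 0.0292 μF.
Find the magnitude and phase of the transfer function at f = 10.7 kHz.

Step 1 — Angular frequency: ω = 2π·1.07e+04 = 6.723e+04 rad/s.
Step 2 — Transfer function: H(jω) = 1/(1 + jωRC).
Step 3 — Denominator: 1 + jωRC = 1 + j·6.723e+04·43.2·2.92e-08 = 1 + j0.08481.
Step 4 — H = 0.9929 - j0.0842.
Step 5 — Magnitude: |H| = 0.9964 (-0.0 dB); phase: φ = -4.8°.

|H| = 0.9964 (-0.0 dB), φ = -4.8°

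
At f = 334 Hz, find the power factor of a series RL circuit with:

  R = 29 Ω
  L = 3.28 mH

Step 1 — Angular frequency: ω = 2π·f = 2π·334 = 2099 rad/s.
Step 2 — Component impedances:
  R: Z = R = 29 Ω
  L: Z = jωL = j·2099·0.00328 = 0 + j6.883 Ω
Step 3 — Series combination: Z_total = R + L = 29 + j6.883 Ω = 29.81∠13.4° Ω.
Step 4 — Power factor: PF = cos(φ) = Re(Z)/|Z| = 29/29.806 = 0.973.
Step 5 — Type: Im(Z) = 6.883 ⇒ lagging (phase φ = 13.4°).

PF = 0.973 (lagging, φ = 13.4°)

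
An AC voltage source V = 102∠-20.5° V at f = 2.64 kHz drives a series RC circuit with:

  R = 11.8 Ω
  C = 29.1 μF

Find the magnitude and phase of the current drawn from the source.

Step 1 — Angular frequency: ω = 2π·f = 2π·2640 = 1.659e+04 rad/s.
Step 2 — Component impedances:
  R: Z = R = 11.8 Ω
  C: Z = 1/(jωC) = -j/(ω·C) = 0 - j2.072 Ω
Step 3 — Series combination: Z_total = R + C = 11.8 - j2.072 Ω = 11.98∠-10.0° Ω.
Step 4 — Source phasor: V = 102∠-20.5° V = 95.54 - j35.72 V.
Step 5 — Ohm's law: I = V / Z_total = (95.54 - j35.72) / (11.8 - j2.072) = 8.37 - j1.558 A.
Step 6 — Convert to polar: |I| = 8.514 A, ∠I = -10.5°.

I = 8.514∠-10.5° A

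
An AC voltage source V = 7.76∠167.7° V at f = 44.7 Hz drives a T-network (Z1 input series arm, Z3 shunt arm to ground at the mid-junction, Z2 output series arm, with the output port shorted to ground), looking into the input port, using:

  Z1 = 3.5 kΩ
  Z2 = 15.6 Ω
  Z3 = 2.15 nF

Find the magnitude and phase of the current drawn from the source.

Step 1 — Angular frequency: ω = 2π·f = 2π·44.7 = 280.9 rad/s.
Step 2 — Component impedances:
  Z1: Z = R = 3500 Ω
  Z2: Z = R = 15.6 Ω
  Z3: Z = 1/(jωC) = -j/(ω·C) = 0 - j1.656e+06 Ω
Step 3 — With the output port shorted to ground, the output series arm Z2 runs from the junction to ground; the shunt arm Z3 also runs from the junction to ground. They appear in parallel: Z3 || Z2 = 15.6 - j0.000147 Ω.
Step 4 — Series with input arm Z1: Z_in = Z1 + (Z3 || Z2) = 3516 - j0.000147 Ω = 3516∠-0.0° Ω.
Step 5 — Source phasor: V = 7.76∠167.7° V = -7.582 + j1.653 V.
Step 6 — Ohm's law: I = V / Z_total = (-7.582 + j1.653) / (3516 - j0.000147) = -0.002157 + j0.0004702 A.
Step 7 — Convert to polar: |I| = 0.002207 A, ∠I = 167.7°.

I = 0.002207∠167.7° A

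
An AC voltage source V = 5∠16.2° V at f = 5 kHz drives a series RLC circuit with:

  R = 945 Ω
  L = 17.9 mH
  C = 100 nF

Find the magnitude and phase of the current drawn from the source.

Step 1 — Angular frequency: ω = 2π·f = 2π·5000 = 3.142e+04 rad/s.
Step 2 — Component impedances:
  R: Z = R = 945 Ω
  L: Z = jωL = j·3.142e+04·0.0179 = 0 + j562.3 Ω
  C: Z = 1/(jωC) = -j/(ω·C) = 0 - j318.3 Ω
Step 3 — Series combination: Z_total = R + L + C = 945 + j244 Ω = 976∠14.5° Ω.
Step 4 — Source phasor: V = 5∠16.2° V = 4.801 + j1.395 V.
Step 5 — Ohm's law: I = V / Z_total = (4.801 + j1.395) / (945 + j244) = 0.005121 + j0.0001538 A.
Step 6 — Convert to polar: |I| = 0.005123 A, ∠I = 1.7°.

I = 0.005123∠1.7° A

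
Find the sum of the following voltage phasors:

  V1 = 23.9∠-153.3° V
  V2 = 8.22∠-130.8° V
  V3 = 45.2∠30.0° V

Step 1 — Convert each phasor to rectangular form:
  V1 = 23.9·(cos(-153.3°) + j·sin(-153.3°)) = -21.35 - j10.74 V
  V2 = 8.22·(cos(-130.8°) + j·sin(-130.8°)) = -5.371 - j6.222 V
  V3 = 45.2·(cos(30.0°) + j·sin(30.0°)) = 39.14 + j22.6 V
Step 2 — Sum components: V_total = 12.42 + j5.639 V.
Step 3 — Convert to polar: |V_total| = 13.64 V, ∠V_total = 24.4°.

V_total = 13.64∠24.4° V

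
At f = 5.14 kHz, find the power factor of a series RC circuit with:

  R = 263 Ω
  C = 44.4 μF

Step 1 — Angular frequency: ω = 2π·f = 2π·5140 = 3.23e+04 rad/s.
Step 2 — Component impedances:
  R: Z = R = 263 Ω
  C: Z = 1/(jωC) = -j/(ω·C) = 0 - j0.6974 Ω
Step 3 — Series combination: Z_total = R + C = 263 - j0.6974 Ω = 263∠-0.2° Ω.
Step 4 — Power factor: PF = cos(φ) = Re(Z)/|Z| = 263/263 = 1.
Step 5 — Type: Im(Z) = -0.6974 ⇒ leading (phase φ = -0.2°).

PF = 1 (leading, φ = -0.2°)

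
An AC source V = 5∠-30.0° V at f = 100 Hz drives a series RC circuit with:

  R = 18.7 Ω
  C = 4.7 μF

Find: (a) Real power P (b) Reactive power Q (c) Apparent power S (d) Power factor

Step 1 — Angular frequency: ω = 2π·f = 2π·100 = 628.3 rad/s.
Step 2 — Component impedances:
  R: Z = R = 18.7 Ω
  C: Z = 1/(jωC) = -j/(ω·C) = 0 - j338.6 Ω
Step 3 — Series combination: Z_total = R + C = 18.7 - j338.6 Ω = 339.1∠-86.8° Ω.
Step 4 — Source phasor: V = 5∠-30.0° V = 4.33 - j2.5 V.
Step 5 — Current: I = V / Z = 0.008064 + j0.01234 A = 0.01474∠56.8° A.
Step 6 — Complex power: S = V·I* = 0.004065 - j0.0736 VA.
Step 7 — Real power: P = Re(S) = 0.004065 W.
Step 8 — Reactive power: Q = Im(S) = -0.0736 VAR.
Step 9 — Apparent power: |S| = 0.07372 VA.
Step 10 — Power factor: PF = P/|S| = 0.05514 (leading).

(a) P = 0.004065 W  (b) Q = -0.0736 VAR  (c) S = 0.07372 VA  (d) PF = 0.05514 (leading)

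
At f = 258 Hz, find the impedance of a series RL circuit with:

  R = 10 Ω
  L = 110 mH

Step 1 — Angular frequency: ω = 2π·f = 2π·258 = 1621 rad/s.
Step 2 — Component impedances:
  R: Z = R = 10 Ω
  L: Z = jωL = j·1621·0.11 = 0 + j178.3 Ω
Step 3 — Series combination: Z_total = R + L = 10 + j178.3 Ω = 178.6∠86.8° Ω.

Z = 10 + j178.3 Ω = 178.6∠86.8° Ω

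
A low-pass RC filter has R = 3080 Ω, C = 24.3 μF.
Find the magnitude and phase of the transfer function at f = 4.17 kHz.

Step 1 — Angular frequency: ω = 2π·4170 = 2.62e+04 rad/s.
Step 2 — Transfer function: H(jω) = 1/(1 + jωRC).
Step 3 — Denominator: 1 + jωRC = 1 + j·2.62e+04·3080·2.43e-05 = 1 + j1961.
Step 4 — H = 2.6e-07 - j0.0005099.
Step 5 — Magnitude: |H| = 0.0005099 (-65.8 dB); phase: φ = -90.0°.

|H| = 0.0005099 (-65.8 dB), φ = -90.0°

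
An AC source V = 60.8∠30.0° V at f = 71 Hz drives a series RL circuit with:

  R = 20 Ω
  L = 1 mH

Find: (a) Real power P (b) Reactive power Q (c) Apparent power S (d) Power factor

Step 1 — Angular frequency: ω = 2π·f = 2π·71 = 446.1 rad/s.
Step 2 — Component impedances:
  R: Z = R = 20 Ω
  L: Z = jωL = j·446.1·0.001 = 0 + j0.4461 Ω
Step 3 — Series combination: Z_total = R + L = 20 + j0.4461 Ω = 20∠1.3° Ω.
Step 4 — Source phasor: V = 60.8∠30.0° V = 52.65 + j30.4 V.
Step 5 — Current: I = V / Z = 2.665 + j1.461 A = 3.039∠28.7° A.
Step 6 — Complex power: S = V·I* = 184.7 + j4.121 VA.
Step 7 — Real power: P = Re(S) = 184.7 W.
Step 8 — Reactive power: Q = Im(S) = 4.121 VAR.
Step 9 — Apparent power: |S| = 184.8 VA.
Step 10 — Power factor: PF = P/|S| = 0.9998 (lagging).

(a) P = 184.7 W  (b) Q = 4.121 VAR  (c) S = 184.8 VA  (d) PF = 0.9998 (lagging)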